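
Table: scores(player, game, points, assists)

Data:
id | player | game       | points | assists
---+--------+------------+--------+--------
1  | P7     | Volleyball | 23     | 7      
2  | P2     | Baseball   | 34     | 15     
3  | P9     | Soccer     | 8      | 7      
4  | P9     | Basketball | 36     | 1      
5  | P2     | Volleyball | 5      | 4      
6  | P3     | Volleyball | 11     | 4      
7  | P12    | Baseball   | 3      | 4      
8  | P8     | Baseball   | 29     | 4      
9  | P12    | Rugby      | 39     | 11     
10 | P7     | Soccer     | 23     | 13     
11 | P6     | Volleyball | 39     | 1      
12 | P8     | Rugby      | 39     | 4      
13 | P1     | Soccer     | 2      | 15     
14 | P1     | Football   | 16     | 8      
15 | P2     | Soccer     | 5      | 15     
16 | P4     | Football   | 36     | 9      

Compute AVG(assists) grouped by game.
SELECT game, AVG(assists) as result
FROM scores
GROUP BY game

Result:
  Baseball: 7.67
  Basketball: 1.00
  Football: 8.50
  Rugby: 7.50
  Soccer: 12.50
  Volleyball: 4.00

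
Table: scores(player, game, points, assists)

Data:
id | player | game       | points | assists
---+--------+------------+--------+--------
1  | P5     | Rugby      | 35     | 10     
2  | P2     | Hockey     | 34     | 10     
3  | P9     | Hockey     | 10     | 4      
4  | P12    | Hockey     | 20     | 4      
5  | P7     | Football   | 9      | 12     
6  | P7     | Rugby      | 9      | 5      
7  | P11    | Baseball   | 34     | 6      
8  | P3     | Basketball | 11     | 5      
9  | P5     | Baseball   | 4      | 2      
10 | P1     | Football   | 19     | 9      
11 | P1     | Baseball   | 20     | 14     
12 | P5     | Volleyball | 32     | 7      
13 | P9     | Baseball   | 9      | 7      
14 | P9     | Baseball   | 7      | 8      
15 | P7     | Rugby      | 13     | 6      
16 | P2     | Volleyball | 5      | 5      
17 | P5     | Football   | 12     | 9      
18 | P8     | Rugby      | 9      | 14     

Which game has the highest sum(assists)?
SELECT game, SUM(assists) as val
FROM scores
GROUP BY game
ORDER BY val DESC
LIMIT 1

Result: Baseball with sum(assists) = 37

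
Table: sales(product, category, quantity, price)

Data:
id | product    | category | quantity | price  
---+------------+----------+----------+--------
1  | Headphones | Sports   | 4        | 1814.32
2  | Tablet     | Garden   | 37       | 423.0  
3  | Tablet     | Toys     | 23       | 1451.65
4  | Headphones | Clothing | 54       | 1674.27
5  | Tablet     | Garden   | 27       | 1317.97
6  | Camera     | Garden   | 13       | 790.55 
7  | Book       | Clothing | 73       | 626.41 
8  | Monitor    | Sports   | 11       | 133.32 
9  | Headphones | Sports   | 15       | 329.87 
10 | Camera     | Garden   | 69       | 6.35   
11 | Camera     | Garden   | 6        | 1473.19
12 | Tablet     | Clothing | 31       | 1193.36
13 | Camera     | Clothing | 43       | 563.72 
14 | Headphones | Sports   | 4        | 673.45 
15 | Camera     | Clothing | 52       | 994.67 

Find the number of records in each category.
SELECT category, COUNT(*) as count
FROM sales
GROUP BY category

Result:
  Clothing: 5
  Garden: 5
  Sports: 4
  Toys: 1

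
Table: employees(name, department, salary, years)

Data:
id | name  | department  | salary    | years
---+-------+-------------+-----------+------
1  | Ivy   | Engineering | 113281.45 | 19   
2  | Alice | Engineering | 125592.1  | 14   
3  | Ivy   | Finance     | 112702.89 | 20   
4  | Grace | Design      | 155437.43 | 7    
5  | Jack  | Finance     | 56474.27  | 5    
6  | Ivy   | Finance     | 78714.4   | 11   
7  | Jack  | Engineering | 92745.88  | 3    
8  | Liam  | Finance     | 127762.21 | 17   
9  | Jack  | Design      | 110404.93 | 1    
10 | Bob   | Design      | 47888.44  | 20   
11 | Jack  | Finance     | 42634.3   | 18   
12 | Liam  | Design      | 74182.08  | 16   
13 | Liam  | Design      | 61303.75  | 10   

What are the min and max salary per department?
SELECT department, MIN(salary), MAX(salary)
FROM employees
GROUP BY department

Result:
  Design: min=47888.44, max=155437.43
  Engineering: min=92745.88, max=125592.10
  Finance: min=42634.30, max=127762.21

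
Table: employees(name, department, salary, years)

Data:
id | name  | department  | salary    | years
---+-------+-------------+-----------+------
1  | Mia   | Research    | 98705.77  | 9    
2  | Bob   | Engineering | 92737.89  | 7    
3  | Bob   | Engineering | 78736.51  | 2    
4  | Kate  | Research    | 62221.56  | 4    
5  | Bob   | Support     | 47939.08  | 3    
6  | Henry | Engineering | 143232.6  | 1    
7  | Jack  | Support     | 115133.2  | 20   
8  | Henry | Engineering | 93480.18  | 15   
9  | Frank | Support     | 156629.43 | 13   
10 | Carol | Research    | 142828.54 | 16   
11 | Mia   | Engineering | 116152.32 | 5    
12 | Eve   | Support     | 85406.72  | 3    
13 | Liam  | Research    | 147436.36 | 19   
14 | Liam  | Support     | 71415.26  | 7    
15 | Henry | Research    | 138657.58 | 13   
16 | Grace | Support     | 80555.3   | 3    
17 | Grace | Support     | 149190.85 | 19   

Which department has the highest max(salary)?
SELECT department, MAX(salary) as val
FROM employees
GROUP BY department
ORDER BY val DESC
LIMIT 1

Result: Support with max(salary) = 156629.43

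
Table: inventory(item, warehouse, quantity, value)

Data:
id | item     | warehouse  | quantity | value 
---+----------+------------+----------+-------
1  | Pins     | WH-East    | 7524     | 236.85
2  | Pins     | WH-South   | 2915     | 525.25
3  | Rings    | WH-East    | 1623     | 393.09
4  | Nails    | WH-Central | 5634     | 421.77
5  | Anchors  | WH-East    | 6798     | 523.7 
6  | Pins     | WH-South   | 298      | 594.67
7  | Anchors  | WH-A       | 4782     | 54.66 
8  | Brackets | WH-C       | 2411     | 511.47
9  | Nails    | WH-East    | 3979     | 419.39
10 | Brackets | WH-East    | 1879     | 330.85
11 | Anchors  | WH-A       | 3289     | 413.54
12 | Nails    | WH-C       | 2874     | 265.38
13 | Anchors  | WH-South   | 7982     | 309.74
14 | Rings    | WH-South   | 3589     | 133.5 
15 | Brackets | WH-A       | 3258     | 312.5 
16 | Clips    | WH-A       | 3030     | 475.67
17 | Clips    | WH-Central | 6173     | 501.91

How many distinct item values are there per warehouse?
SELECT warehouse, COUNT(DISTINCT item)
FROM inventory
GROUP BY warehouse

Result:
  WH-A: 3 distinct
  WH-C: 2 distinct
  WH-Central: 2 distinct
  WH-East: 5 distinct
  WH-South: 3 distinct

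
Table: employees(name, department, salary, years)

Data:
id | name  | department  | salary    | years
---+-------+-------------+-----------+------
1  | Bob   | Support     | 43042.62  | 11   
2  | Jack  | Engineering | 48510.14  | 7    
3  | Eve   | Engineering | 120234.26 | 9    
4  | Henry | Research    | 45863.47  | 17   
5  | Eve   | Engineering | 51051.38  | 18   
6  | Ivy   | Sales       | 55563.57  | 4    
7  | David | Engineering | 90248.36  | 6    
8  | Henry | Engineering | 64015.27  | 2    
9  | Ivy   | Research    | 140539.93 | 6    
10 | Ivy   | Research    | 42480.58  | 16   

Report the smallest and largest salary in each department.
SELECT department, MIN(salary), MAX(salary)
FROM employees
GROUP BY department

Result:
  Engineering: min=48510.14, max=120234.26
  Research: min=42480.58, max=140539.93
  Sales: min=55563.57, max=55563.57
  Support: min=43042.62, max=43042.62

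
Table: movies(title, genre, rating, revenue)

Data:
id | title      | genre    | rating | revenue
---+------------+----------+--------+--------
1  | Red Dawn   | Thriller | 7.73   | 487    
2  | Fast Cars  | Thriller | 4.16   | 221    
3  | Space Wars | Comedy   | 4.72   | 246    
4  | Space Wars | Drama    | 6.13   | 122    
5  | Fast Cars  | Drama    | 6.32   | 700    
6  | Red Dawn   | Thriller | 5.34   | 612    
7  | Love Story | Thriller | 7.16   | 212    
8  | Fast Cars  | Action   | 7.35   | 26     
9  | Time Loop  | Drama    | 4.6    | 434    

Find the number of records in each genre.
SELECT genre, COUNT(*) as count
FROM movies
GROUP BY genre

Result:
  Action: 1
  Comedy: 1
  Drama: 3
  Thriller: 4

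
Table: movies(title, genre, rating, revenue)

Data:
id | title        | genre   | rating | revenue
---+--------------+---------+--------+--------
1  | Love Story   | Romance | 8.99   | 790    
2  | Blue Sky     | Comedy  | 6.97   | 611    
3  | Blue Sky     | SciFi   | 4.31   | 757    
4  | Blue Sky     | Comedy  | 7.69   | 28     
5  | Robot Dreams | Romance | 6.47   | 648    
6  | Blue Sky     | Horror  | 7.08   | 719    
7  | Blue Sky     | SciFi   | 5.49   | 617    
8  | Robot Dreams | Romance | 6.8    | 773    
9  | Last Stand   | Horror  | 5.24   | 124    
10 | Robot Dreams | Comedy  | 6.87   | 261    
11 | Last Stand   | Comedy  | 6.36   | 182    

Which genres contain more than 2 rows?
SELECT genre, COUNT(*) as cnt
FROM movies
GROUP BY genre
HAVING COUNT(*) > 2

Result:
  Comedy: 4
  Romance: 3

Note: HAVING filters groups after aggregation, WHERE filters rows before.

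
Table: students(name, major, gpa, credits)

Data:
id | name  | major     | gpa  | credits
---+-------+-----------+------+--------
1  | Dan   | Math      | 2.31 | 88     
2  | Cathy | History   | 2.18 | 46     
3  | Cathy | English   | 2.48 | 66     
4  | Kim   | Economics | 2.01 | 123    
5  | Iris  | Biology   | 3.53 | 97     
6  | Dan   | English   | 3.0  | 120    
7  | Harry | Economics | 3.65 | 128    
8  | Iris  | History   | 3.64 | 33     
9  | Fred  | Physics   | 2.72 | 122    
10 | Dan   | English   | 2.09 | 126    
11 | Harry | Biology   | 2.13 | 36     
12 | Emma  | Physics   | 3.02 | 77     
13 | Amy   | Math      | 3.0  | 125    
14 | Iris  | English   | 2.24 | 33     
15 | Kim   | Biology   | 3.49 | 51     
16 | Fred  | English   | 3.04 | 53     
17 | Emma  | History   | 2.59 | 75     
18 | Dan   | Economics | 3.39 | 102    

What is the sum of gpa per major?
SELECT major, SUM(gpa) as result
FROM students
GROUP BY major

Result:
  Biology: 9.15
  Economics: 9.05
  English: 12.85
  History: 8.41
  Math: 5.31
  Physics: 5.74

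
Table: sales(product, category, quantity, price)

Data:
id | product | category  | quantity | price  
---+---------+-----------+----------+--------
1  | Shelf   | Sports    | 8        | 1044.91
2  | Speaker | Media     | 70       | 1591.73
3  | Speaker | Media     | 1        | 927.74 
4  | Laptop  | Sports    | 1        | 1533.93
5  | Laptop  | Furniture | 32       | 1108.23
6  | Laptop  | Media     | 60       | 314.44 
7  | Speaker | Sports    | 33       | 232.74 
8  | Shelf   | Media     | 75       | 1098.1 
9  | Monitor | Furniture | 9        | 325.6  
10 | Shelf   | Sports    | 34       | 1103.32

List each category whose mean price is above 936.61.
SELECT category, AVG(price)
FROM sales
GROUP BY category
HAVING AVG(price) > 936.61

Result:
  Media: avg=983.00
  Sports: avg=978.73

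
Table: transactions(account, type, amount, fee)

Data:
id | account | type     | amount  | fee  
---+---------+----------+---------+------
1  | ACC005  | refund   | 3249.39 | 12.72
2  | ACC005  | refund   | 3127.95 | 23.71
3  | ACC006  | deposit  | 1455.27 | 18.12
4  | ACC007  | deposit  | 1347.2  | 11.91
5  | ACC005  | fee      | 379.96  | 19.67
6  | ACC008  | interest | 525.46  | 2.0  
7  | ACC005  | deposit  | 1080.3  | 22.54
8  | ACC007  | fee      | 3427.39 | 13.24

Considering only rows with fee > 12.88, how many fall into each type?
SELECT type, COUNT(*)
FROM transactions
WHERE fee > 12.88
GROUP BY type

Note: WHERE filters rows before grouping.

Result:
  deposit: 2
  fee: 2
  refund: 1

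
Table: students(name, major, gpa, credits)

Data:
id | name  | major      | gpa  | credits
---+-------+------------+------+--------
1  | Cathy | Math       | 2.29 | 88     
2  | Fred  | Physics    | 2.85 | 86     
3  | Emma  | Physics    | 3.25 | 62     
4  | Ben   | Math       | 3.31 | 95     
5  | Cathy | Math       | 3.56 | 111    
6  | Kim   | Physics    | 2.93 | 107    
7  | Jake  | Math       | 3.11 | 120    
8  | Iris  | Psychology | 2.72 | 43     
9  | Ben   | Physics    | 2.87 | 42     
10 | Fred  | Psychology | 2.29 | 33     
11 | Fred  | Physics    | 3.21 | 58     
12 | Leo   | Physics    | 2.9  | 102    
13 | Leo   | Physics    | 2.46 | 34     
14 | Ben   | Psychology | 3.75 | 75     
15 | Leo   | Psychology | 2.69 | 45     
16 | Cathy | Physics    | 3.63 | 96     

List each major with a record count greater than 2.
SELECT major, COUNT(*) as cnt
FROM students
GROUP BY major
HAVING COUNT(*) > 2

Result:
  Math: 4
  Physics: 8
  Psychology: 4

Note: HAVING filters groups after aggregation, WHERE filters rows before.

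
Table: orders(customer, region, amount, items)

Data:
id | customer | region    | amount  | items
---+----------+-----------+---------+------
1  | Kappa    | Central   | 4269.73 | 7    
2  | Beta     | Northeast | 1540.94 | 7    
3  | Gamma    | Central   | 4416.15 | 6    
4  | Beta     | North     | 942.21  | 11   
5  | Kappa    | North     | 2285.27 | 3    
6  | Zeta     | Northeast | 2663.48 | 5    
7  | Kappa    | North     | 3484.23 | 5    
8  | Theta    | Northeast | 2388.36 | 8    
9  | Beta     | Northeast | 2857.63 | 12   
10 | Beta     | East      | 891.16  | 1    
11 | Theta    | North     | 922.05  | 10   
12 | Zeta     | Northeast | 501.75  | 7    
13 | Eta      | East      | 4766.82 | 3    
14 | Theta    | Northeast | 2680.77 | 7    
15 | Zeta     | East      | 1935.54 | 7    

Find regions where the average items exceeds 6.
SELECT region, AVG(items)
FROM orders
GROUP BY region
HAVING AVG(items) > 6

Result:
  Central: avg=6.50
  North: avg=7.25
  Northeast: avg=7.67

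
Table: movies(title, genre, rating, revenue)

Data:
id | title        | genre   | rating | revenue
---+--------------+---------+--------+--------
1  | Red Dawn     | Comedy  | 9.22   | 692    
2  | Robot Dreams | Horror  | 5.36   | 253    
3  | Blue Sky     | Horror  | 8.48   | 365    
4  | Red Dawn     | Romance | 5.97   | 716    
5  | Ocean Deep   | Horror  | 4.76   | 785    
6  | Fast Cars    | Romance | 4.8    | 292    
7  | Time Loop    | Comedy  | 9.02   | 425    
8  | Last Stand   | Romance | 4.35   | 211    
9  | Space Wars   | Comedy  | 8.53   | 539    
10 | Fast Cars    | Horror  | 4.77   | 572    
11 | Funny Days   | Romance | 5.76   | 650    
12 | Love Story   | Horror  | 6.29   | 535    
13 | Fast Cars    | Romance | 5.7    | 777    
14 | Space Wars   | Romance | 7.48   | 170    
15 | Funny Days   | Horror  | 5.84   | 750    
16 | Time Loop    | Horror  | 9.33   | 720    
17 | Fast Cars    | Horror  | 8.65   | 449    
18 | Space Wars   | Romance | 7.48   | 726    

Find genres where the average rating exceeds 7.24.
SELECT genre, AVG(rating)
FROM movies
GROUP BY genre
HAVING AVG(rating) > 7.24

Result:
  Comedy: avg=8.92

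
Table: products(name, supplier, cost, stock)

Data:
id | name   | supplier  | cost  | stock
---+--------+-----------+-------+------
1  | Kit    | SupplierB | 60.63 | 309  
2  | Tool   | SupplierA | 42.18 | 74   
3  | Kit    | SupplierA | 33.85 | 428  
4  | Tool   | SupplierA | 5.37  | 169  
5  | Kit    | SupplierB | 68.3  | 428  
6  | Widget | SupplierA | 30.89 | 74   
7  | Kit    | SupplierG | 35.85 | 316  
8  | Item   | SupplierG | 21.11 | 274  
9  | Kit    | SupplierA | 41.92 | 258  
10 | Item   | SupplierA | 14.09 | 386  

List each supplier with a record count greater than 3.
SELECT supplier, COUNT(*) as cnt
FROM products
GROUP BY supplier
HAVING COUNT(*) > 3

Result:
  SupplierA: 6

Note: HAVING filters groups after aggregation, WHERE filters rows before.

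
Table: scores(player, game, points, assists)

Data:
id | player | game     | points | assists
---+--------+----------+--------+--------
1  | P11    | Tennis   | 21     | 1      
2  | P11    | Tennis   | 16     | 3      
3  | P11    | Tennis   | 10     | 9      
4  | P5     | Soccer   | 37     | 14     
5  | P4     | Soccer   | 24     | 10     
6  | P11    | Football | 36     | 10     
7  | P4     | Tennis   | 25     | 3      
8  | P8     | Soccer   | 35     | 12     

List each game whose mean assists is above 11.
SELECT game, AVG(assists)
FROM scores
GROUP BY game
HAVING AVG(assists) > 11

Result:
  Soccer: avg=12.00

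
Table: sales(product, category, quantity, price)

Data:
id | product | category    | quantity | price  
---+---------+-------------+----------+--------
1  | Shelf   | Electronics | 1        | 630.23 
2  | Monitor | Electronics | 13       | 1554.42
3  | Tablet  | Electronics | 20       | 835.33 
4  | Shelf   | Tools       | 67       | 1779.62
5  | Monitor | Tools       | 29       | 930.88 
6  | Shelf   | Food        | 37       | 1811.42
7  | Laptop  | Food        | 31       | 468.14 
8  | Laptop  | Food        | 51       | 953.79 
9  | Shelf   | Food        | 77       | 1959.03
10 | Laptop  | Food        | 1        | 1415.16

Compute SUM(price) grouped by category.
SELECT category, SUM(price) as result
FROM sales
GROUP BY category

Result:
  Electronics: 3019.98
  Food: 6607.54
  Tools: 2710.50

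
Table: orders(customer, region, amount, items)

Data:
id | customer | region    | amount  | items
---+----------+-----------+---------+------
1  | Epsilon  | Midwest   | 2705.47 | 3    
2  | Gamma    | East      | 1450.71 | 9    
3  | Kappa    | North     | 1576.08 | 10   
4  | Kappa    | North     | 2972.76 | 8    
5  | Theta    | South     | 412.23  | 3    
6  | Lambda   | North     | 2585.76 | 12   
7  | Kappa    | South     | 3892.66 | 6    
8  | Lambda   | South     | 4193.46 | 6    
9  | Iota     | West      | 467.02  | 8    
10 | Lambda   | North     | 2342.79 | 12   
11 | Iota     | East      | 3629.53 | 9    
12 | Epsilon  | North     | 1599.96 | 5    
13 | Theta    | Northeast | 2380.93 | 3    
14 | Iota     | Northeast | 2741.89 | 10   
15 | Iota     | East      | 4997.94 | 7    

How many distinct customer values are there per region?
SELECT region, COUNT(DISTINCT customer)
FROM orders
GROUP BY region

Result:
  East: 2 distinct
  Midwest: 1 distinct
  North: 3 distinct
  Northeast: 2 distinct
  South: 3 distinct
  West: 1 distinct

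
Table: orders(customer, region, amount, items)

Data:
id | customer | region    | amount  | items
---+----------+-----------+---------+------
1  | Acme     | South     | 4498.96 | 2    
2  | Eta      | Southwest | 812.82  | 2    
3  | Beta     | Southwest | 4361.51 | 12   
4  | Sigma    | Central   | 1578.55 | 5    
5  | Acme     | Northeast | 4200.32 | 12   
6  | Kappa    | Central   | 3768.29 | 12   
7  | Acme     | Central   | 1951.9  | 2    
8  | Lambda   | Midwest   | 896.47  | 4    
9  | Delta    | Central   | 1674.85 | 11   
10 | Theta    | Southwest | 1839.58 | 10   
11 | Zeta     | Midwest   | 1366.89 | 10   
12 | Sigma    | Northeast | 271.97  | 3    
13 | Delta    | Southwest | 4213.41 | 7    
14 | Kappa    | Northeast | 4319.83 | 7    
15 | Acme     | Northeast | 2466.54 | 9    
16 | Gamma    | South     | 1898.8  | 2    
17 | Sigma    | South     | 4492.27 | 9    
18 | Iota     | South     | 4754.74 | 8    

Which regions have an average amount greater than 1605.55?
SELECT region, AVG(amount)
FROM orders
GROUP BY region
HAVING AVG(amount) > 1605.55

Result:
  Central: avg=2243.40
  Northeast: avg=2814.67
  South: avg=3911.19
  Southwest: avg=2806.83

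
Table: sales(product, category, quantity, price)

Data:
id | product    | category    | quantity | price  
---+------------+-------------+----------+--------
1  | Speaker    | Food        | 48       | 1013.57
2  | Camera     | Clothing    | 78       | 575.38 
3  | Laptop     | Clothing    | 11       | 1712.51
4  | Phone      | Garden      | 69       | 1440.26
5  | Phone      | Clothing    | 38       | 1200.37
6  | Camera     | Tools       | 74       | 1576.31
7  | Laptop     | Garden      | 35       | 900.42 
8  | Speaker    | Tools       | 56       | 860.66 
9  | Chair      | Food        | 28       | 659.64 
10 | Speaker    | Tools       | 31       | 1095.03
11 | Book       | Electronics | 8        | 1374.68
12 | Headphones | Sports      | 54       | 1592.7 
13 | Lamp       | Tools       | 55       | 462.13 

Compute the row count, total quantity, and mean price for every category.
SELECT category,
       COUNT(*) as cnt,
       SUM(quantity) as total_quantity,
       AVG(price) as avg_price
FROM sales
GROUP BY category

Result:
  Clothing: 3 records, 127 total quantity, 1162.75 avg price
  Electronics: 1 records, 8 total quantity, 1374.68 avg price
  Food: 2 records, 76 total quantity, 836.61 avg price
  Garden: 2 records, 104 total quantity, 1170.34 avg price
  Sports: 1 records, 54 total quantity, 1592.70 avg price
  Tools: 4 records, 216 total quantity, 998.53 avg price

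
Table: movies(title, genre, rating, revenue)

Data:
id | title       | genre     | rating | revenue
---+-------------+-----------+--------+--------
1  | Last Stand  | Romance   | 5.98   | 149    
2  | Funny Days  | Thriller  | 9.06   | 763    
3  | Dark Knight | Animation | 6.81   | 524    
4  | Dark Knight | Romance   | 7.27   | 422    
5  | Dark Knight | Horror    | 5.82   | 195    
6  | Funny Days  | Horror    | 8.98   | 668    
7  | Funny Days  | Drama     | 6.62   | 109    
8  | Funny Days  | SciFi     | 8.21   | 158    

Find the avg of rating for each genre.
SELECT genre, AVG(rating) as result
FROM movies
GROUP BY genre

Result:
  Animation: 6.81
  Drama: 6.62
  Horror: 7.40
  Romance: 6.63
  SciFi: 8.21
  Thriller: 9.06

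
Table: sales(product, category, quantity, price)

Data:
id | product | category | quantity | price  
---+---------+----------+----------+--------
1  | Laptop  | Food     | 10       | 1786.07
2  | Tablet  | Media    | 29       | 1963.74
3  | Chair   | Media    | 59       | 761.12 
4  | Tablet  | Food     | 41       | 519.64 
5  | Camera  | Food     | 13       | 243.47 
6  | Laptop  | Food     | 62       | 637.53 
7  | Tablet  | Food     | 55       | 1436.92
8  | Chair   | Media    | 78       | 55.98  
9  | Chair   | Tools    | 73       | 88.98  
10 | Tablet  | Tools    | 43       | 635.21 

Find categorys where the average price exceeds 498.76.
SELECT category, AVG(price)
FROM sales
GROUP BY category
HAVING AVG(price) > 498.76

Result:
  Food: avg=924.73
  Media: avg=926.95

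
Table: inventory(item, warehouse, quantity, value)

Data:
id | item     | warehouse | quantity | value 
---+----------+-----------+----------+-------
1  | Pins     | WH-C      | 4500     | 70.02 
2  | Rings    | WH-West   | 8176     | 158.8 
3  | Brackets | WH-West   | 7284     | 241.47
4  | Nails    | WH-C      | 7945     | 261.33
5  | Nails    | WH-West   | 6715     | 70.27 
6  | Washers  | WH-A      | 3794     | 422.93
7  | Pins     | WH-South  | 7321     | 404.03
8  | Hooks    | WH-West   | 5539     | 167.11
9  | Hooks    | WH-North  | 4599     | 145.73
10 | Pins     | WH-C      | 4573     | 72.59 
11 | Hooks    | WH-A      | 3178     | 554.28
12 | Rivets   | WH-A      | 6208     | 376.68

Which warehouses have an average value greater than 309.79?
SELECT warehouse, AVG(value)
FROM inventory
GROUP BY warehouse
HAVING AVG(value) > 309.79

Result:
  WH-A: avg=451.30
  WH-South: avg=404.03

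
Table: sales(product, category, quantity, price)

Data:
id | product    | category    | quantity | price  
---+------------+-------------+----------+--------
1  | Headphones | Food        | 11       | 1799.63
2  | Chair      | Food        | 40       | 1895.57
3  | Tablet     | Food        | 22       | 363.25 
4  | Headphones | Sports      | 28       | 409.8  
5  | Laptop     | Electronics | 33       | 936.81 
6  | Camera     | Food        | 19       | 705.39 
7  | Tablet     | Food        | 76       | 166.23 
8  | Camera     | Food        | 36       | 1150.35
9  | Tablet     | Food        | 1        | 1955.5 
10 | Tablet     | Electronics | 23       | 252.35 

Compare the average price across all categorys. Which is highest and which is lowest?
SELECT category, AVG(price)
FROM sales
GROUP BY category
ORDER BY AVG(price)

All groups:
  Sports: 409.80
  Electronics: 594.58
  Food: 1147.99

Highest: Food (1147.99)
Lowest: Sports (409.80)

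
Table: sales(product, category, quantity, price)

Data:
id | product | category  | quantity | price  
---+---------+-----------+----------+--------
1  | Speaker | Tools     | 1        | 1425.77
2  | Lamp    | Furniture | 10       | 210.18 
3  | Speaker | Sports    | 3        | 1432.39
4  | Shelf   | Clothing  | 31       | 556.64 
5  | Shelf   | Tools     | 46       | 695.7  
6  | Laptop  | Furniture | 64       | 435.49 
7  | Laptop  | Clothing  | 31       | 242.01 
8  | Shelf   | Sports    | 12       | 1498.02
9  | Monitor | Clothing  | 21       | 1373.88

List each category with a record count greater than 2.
SELECT category, COUNT(*) as cnt
FROM sales
GROUP BY category
HAVING COUNT(*) > 2

Result:
  Clothing: 3

Note: HAVING filters groups after aggregation, WHERE filters rows before.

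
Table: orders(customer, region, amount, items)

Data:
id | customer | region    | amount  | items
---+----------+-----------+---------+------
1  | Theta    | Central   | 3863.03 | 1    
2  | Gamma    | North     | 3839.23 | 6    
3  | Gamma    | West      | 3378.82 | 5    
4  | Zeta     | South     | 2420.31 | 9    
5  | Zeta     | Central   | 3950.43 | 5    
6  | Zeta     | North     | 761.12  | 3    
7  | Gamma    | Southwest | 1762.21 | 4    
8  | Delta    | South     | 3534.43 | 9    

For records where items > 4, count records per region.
SELECT region, COUNT(*)
FROM orders
WHERE items > 4
GROUP BY region

Note: WHERE filters rows before grouping.

Result:
  Central: 1
  North: 1
  South: 2
  West: 1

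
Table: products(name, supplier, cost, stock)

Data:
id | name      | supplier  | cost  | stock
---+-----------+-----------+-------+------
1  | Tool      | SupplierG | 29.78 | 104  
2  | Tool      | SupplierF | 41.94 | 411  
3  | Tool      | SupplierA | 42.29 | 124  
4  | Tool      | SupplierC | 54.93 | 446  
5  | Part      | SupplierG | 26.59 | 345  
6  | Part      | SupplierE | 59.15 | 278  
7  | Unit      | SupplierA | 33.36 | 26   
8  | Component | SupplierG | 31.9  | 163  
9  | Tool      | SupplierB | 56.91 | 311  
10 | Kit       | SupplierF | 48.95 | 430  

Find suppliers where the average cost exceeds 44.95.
SELECT supplier, AVG(cost)
FROM products
GROUP BY supplier
HAVING AVG(cost) > 44.95

Result:
  SupplierB: avg=56.91
  SupplierC: avg=54.93
  SupplierE: avg=59.15
  SupplierF: avg=45.45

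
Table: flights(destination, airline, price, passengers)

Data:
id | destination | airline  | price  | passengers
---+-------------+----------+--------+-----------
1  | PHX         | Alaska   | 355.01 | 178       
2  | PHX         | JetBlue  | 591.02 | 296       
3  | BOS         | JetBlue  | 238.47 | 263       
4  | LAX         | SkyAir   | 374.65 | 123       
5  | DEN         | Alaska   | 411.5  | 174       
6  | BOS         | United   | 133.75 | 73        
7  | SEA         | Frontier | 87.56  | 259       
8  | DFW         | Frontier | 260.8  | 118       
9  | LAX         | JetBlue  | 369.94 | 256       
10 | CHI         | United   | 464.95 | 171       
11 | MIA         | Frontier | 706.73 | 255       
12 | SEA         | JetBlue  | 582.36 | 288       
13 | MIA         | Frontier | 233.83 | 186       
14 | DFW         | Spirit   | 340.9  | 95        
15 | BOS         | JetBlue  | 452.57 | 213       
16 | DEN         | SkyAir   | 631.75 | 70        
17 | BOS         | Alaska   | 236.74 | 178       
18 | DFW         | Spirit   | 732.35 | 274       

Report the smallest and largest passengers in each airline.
SELECT airline, MIN(passengers), MAX(passengers)
FROM flights
GROUP BY airline

Result:
  Alaska: min=174, max=178
  Frontier: min=118, max=259
  JetBlue: min=213, max=296
  SkyAir: min=70, max=123
  Spirit: min=95, max=274
  United: min=73, max=171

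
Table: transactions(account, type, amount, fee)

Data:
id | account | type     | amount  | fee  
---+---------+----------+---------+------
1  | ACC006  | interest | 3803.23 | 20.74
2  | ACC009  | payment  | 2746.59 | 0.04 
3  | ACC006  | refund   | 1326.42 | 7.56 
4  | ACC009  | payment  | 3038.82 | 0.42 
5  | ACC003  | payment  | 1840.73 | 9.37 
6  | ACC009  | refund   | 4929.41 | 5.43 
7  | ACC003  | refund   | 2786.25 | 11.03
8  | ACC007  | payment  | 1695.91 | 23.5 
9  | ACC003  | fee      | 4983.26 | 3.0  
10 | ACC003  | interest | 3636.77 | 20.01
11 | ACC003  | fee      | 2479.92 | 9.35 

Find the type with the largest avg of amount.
SELECT type, AVG(amount) as val
FROM transactions
GROUP BY type
ORDER BY val DESC
LIMIT 1

Result: fee with avg(amount) = 3731.59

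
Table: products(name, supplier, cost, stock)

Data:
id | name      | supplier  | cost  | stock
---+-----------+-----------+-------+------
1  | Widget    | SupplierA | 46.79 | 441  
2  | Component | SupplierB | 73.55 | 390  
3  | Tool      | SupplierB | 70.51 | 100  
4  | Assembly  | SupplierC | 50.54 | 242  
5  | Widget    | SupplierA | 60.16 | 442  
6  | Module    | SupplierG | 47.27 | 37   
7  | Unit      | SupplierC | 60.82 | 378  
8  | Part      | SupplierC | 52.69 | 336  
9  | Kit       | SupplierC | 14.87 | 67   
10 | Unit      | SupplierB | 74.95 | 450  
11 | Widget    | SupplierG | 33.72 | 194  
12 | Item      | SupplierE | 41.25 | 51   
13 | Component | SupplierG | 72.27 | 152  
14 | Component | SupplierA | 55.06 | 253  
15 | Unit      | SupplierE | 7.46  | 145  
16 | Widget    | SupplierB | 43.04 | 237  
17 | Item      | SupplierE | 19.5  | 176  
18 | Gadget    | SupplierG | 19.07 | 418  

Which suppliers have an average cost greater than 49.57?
SELECT supplier, AVG(cost)
FROM products
GROUP BY supplier
HAVING AVG(cost) > 49.57

Result:
  SupplierA: avg=54.00
  SupplierB: avg=65.51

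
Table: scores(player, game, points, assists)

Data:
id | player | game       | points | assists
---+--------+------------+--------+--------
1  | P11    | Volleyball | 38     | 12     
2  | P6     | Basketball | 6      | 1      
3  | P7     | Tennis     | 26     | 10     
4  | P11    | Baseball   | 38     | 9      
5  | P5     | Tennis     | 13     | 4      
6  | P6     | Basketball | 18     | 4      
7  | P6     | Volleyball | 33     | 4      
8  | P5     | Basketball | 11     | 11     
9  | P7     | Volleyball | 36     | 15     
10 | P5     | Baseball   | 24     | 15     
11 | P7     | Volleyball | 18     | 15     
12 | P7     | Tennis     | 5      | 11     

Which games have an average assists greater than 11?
SELECT game, AVG(assists)
FROM scores
GROUP BY game
HAVING AVG(assists) > 11

Result:
  Baseball: avg=12.00
  Volleyball: avg=11.50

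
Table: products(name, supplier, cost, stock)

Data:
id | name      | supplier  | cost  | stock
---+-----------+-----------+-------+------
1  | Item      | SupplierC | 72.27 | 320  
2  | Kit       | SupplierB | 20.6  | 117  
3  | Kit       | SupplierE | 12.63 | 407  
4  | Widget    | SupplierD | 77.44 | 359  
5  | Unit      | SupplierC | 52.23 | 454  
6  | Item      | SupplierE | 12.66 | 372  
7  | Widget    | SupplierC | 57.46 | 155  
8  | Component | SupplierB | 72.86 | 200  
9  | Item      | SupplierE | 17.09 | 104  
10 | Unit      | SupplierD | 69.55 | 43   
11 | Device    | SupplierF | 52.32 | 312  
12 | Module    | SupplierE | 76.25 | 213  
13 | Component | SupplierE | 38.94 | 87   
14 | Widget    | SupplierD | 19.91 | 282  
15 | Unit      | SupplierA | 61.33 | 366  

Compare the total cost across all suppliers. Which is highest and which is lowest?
SELECT supplier, SUM(cost)
FROM products
GROUP BY supplier
ORDER BY SUM(cost)

All groups:
  SupplierF: 52.32
  SupplierA: 61.33
  SupplierB: 93.46
  SupplierE: 157.57
  SupplierD: 166.90
  SupplierC: 181.96

Highest: SupplierC (181.96)
Lowest: SupplierF (52.32)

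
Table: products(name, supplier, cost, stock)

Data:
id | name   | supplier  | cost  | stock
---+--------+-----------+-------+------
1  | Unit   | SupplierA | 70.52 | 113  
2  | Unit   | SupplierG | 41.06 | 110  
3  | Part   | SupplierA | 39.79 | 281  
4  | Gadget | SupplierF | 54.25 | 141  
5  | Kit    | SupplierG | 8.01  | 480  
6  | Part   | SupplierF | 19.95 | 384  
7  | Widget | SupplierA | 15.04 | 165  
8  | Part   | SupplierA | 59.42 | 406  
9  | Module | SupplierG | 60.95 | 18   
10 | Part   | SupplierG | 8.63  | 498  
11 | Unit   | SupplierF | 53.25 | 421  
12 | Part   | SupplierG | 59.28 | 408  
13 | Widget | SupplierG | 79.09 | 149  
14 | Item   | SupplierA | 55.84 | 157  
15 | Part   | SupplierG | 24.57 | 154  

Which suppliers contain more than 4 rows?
SELECT supplier, COUNT(*) as cnt
FROM products
GROUP BY supplier
HAVING COUNT(*) > 4

Result:
  SupplierA: 5
  SupplierG: 7

Note: HAVING filters groups after aggregation, WHERE filters rows before.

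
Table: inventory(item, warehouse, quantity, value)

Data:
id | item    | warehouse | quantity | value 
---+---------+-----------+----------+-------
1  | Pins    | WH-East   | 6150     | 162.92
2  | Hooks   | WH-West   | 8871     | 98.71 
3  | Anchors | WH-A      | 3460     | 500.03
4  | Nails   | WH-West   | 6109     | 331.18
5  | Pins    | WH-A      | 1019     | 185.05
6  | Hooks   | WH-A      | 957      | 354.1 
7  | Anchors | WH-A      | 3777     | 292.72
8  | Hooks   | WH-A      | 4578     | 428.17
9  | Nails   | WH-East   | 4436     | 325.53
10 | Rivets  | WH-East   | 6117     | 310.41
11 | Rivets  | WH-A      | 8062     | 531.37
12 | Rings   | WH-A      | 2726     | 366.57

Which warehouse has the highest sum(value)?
SELECT warehouse, SUM(value) as val
FROM inventory
GROUP BY warehouse
ORDER BY val DESC
LIMIT 1

Result: WH-A with sum(value) = 2658.01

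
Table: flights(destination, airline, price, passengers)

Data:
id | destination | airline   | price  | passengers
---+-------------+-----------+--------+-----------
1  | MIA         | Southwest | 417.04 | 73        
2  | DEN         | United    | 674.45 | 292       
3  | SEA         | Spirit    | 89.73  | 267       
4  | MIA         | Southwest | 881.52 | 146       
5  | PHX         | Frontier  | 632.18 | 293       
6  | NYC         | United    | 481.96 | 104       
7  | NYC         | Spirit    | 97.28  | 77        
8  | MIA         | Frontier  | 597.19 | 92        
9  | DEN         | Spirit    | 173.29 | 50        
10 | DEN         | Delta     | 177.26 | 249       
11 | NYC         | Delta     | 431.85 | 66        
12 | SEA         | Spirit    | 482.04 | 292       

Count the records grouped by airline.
SELECT airline, COUNT(*) as count
FROM flights
GROUP BY airline

Result:
  Delta: 2
  Frontier: 2
  Southwest: 2
  Spirit: 4
  United: 2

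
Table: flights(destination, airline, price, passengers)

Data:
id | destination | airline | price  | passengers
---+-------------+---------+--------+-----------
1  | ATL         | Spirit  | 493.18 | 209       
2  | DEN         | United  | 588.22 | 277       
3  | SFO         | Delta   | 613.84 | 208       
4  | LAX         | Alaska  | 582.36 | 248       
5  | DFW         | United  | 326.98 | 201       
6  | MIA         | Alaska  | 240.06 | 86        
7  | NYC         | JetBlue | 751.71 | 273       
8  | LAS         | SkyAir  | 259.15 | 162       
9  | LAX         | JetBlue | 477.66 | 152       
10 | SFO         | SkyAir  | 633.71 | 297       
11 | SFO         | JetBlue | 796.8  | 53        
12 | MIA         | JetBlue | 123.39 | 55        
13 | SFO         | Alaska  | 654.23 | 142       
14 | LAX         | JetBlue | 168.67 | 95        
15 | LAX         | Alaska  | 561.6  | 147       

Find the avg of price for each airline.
SELECT airline, AVG(price) as result
FROM flights
GROUP BY airline

Result:
  Alaska: 509.56
  Delta: 613.84
  JetBlue: 463.65
  SkyAir: 446.43
  Spirit: 493.18
  United: 457.60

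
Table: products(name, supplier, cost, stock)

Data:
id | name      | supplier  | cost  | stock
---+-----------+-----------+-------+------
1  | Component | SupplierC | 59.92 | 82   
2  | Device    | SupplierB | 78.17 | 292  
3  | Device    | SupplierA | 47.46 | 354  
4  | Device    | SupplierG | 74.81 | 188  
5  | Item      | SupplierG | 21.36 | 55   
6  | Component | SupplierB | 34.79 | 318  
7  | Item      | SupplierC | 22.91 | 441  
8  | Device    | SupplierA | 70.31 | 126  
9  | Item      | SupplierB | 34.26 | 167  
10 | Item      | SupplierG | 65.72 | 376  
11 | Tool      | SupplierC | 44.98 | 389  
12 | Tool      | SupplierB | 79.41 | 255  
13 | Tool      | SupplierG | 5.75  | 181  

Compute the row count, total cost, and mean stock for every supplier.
SELECT supplier,
       COUNT(*) as cnt,
       SUM(cost) as total_cost,
       AVG(stock) as avg_stock
FROM products
GROUP BY supplier

Result:
  SupplierA: 2 records, 117.77 total cost, 240.00 avg stock
  SupplierB: 4 records, 226.63 total cost, 258.00 avg stock
  SupplierC: 3 records, 127.81 total cost, 304.00 avg stock
  SupplierG: 4 records, 167.64 total cost, 200.00 avg stock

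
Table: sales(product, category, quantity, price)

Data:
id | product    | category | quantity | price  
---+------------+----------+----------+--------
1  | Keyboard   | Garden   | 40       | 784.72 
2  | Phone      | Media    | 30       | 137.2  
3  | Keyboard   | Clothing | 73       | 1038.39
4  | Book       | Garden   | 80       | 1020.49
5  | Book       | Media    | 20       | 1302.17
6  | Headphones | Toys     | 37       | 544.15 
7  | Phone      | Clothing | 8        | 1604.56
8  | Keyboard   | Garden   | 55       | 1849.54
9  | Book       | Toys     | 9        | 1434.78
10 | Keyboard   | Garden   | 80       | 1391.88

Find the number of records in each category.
SELECT category, COUNT(*) as count
FROM sales
GROUP BY category

Result:
  Clothing: 2
  Garden: 4
  Media: 2
  Toys: 2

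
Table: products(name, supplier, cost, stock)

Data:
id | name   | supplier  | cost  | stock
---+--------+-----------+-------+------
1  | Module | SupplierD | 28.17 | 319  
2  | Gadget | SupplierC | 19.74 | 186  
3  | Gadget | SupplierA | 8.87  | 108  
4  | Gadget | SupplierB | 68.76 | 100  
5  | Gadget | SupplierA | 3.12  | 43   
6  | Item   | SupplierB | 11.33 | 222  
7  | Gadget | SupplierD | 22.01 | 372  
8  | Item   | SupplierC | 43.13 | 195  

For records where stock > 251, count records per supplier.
SELECT supplier, COUNT(*)
FROM products
WHERE stock > 251
GROUP BY supplier

Note: WHERE filters rows before grouping.

Result:
  SupplierD: 2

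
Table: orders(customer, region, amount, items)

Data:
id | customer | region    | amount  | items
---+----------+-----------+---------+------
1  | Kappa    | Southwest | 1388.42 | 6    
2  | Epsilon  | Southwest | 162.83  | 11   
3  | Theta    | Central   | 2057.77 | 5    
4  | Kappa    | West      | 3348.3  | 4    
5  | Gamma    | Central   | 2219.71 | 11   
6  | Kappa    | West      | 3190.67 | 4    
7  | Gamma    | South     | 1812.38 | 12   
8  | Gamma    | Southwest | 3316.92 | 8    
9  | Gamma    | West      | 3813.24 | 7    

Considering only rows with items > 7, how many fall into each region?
SELECT region, COUNT(*)
FROM orders
WHERE items > 7
GROUP BY region

Note: WHERE filters rows before grouping.

Result:
  Central: 1
  South: 1
  Southwest: 2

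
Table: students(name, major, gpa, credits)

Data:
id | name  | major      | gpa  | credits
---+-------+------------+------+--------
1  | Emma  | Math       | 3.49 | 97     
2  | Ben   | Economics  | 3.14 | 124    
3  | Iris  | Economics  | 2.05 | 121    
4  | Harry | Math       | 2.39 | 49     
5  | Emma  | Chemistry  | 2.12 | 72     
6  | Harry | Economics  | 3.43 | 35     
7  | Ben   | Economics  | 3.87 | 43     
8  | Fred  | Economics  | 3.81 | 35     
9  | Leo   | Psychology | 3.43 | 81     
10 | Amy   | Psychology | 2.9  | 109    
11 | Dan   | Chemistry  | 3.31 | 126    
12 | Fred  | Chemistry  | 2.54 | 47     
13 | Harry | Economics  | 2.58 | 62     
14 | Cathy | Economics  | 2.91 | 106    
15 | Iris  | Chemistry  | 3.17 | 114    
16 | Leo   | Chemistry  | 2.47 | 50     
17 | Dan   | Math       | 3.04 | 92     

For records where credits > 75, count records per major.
SELECT major, COUNT(*)
FROM students
WHERE credits > 75
GROUP BY major

Note: WHERE filters rows before grouping.

Result:
  Chemistry: 2
  Economics: 3
  Math: 2
  Psychology: 2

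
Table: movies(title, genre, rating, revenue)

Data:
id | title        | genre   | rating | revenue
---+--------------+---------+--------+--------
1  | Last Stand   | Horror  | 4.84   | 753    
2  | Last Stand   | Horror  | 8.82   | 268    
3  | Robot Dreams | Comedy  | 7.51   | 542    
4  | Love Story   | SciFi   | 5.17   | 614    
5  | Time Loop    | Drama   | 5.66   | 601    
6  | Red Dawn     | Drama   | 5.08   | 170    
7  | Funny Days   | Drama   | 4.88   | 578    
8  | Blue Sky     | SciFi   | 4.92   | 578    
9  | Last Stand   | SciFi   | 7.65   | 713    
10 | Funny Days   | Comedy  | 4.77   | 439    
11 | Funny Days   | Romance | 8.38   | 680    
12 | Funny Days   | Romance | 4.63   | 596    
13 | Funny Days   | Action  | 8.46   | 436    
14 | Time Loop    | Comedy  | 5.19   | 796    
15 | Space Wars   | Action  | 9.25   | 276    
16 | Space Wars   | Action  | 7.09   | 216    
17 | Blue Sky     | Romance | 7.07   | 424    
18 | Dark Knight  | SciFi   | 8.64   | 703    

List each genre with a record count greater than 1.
SELECT genre, COUNT(*) as cnt
FROM movies
GROUP BY genre
HAVING COUNT(*) > 1

Result:
  Action: 3
  Comedy: 3
  Drama: 3
  Horror: 2
  Romance: 3
  SciFi: 4

Note: HAVING filters groups after aggregation, WHERE filters rows before.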